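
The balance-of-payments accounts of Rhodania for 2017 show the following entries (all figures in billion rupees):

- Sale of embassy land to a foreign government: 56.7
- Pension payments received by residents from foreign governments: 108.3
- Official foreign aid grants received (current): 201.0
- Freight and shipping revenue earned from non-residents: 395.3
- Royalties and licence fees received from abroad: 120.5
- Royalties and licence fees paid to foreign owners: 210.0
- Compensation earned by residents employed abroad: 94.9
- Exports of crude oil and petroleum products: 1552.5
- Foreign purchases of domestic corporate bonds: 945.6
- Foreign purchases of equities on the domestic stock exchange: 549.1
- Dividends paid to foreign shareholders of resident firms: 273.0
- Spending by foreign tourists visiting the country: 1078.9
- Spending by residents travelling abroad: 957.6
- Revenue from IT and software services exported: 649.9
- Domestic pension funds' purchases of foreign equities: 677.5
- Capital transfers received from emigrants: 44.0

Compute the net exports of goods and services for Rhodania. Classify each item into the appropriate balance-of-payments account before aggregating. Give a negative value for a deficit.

2629.5

Goods: 1552.5
Services: 1078.9 - 957.6 + 649.9 + 120.5 + 395.3 - 210.0 = 1077.0
Trade balance = 1552.5 + 1077.0 = 2629.5
(Excluded from the trade balance — capital account: sale of embassy land to a foreign government 56.7, capital transfers received from emigrants 44.0; secondary income: pension payments received by residents from foreign governments 108.3, official foreign aid grants received (current) 201.0; primary income: compensation earned by residents employed abroad 94.9, dividends paid to foreign shareholders of resident firms 273.0; financial account: foreign purchases of domestic corporate bonds 945.6, foreign purchases of equities on the domestic stock exchange 549.1, domestic pension funds' purchases of foreign equities 677.5.)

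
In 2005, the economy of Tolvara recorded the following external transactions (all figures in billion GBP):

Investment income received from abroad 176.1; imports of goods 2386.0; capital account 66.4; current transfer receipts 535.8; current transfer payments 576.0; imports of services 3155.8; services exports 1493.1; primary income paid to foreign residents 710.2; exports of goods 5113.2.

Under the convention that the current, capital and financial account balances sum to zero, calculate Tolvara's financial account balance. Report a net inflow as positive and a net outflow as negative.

Goods balance = 5113.2 - 2386.0 = 2727.2
Services balance = 1493.1 - 3155.8 = -1662.7
Trade balance (goods + services) = 2727.2 + (-1662.7) = 1064.5
Net primary income = 176.1 - 710.2 = -534.1
Net secondary income = 535.8 - 576.0 = -40.2
Current account = 1064.5 + (-534.1) + (-40.2) = 490.2
Financial account = -(490.2 + 66.4) = -556.6

-556.6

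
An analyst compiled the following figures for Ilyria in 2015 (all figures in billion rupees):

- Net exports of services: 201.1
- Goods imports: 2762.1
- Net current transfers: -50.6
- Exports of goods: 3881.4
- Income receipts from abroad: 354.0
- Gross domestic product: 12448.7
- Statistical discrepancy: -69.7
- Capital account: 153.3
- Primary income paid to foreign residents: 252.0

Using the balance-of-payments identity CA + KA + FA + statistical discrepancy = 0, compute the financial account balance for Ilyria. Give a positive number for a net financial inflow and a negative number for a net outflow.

Goods balance = 3881.4 - 2762.1 = 1119.3
Services balance = 201.1
Trade balance (goods + services) = 1119.3 + 201.1 = 1320.4
Net primary income = 354.0 - 252.0 = 102.0
Net secondary income = -50.6
Current account = 1320.4 + 102.0 + (-50.6) = 1371.8
Financial account = -(1371.8 + 153.3 + (-69.7)) = -1455.4

-1455.4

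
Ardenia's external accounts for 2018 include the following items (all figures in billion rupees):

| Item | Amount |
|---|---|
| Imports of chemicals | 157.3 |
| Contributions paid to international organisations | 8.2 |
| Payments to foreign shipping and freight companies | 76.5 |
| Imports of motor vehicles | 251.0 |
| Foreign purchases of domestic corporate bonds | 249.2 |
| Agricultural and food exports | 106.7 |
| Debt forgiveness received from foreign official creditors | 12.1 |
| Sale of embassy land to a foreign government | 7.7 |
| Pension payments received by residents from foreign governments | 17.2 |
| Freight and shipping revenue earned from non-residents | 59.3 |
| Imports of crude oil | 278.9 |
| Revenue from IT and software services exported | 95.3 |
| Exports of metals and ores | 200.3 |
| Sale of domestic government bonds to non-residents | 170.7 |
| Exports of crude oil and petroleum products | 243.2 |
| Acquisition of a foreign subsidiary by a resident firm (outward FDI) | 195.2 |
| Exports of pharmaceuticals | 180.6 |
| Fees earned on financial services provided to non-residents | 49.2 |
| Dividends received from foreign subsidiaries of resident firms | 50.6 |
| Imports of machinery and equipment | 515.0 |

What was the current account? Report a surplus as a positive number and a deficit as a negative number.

Goods: -515.0 + 106.7 - 278.9 + 243.2 - 157.3 + 180.6 + 200.3 - 251.0 = -471.4
Services: -76.5 + 59.3 + 49.2 + 95.3 = 127.3
Primary income: 50.6
Secondary income: 17.2 - 8.2 = 9.0
Current account = (-471.4) + 127.3 + 50.6 + 9.0 = -284.5
(Excluded from the current account — financial account: foreign purchases of domestic corporate bonds 249.2, sale of domestic government bonds to non-residents 170.7, acquisition of a foreign subsidiary by a resident firm (outward FDI) 195.2; capital account: debt forgiveness received from foreign official creditors 12.1, sale of embassy land to a foreign government 7.7.)

-284.5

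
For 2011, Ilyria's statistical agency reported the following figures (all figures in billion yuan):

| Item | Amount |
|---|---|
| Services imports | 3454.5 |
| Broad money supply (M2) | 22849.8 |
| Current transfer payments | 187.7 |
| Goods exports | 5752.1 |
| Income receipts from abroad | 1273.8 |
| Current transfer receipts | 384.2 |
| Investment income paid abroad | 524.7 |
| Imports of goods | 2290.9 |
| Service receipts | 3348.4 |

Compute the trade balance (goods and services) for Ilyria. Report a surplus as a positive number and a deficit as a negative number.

Goods balance = 5752.1 - 2290.9 = 3461.2
Services balance = 3348.4 - 3454.5 = -106.1
Trade balance (goods + services) = 3461.2 + (-106.1) = 3355.1

3355.1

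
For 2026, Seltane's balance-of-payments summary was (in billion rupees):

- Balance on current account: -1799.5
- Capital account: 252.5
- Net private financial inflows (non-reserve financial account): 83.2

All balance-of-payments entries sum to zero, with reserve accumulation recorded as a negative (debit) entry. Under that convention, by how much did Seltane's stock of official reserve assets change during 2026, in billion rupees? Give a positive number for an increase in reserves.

-1463.8

Official reserve transactions balance = -((-1799.5) + 252.5 + 83.2) = 1463.8
An accumulation of reserves is recorded as a debit (negative entry), so the change in the stock of reserves is the negative of that balance.
Change in official reserves = -(1463.8) = -1463.8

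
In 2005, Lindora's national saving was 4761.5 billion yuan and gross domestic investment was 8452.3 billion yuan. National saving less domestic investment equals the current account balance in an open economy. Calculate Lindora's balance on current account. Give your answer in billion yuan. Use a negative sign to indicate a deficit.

CA = S - I = 4761.5 - 8452.3 = -3690.8

-3690.8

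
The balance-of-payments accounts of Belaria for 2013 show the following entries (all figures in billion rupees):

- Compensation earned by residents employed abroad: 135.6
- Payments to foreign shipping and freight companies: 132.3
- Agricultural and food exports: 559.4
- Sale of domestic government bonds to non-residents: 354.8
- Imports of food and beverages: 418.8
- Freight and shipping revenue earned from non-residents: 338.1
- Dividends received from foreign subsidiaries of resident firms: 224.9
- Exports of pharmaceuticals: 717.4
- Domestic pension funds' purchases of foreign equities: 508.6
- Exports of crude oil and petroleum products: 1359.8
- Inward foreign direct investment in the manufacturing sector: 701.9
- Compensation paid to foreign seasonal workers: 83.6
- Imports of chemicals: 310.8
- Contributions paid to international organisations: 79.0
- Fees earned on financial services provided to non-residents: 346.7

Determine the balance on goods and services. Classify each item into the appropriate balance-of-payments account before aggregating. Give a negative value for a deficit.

Goods: 1359.8 - 310.8 + 559.4 + 717.4 - 418.8 = 1907.0
Services: 346.7 + 338.1 - 132.3 = 552.5
Trade balance = 1907.0 + 552.5 = 2459.5
(Excluded from the trade balance — primary income: compensation earned by residents employed abroad 135.6, dividends received from foreign subsidiaries of resident firms 224.9, compensation paid to foreign seasonal workers 83.6; financial account: sale of domestic government bonds to non-residents 354.8, domestic pension funds' purchases of foreign equities 508.6, inward foreign direct investment in the manufacturing sector 701.9; secondary income: contributions paid to international organisations 79.0.)

2459.5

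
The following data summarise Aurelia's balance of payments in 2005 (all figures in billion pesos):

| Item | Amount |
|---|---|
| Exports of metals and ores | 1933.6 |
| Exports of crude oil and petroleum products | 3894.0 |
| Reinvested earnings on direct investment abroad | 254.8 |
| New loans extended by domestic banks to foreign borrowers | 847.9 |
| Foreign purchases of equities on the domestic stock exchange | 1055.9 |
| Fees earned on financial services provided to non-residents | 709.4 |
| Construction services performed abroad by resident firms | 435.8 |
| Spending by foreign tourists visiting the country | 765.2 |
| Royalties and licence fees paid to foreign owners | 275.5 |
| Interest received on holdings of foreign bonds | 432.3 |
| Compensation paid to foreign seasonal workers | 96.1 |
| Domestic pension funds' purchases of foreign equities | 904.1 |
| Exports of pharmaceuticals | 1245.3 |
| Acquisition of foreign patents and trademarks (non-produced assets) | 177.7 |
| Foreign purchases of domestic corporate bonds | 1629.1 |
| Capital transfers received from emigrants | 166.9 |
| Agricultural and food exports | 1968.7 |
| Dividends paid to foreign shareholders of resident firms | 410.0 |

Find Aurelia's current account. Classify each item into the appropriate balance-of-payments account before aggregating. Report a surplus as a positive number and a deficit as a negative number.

Goods: 3894.0 + 1968.7 + 1933.6 + 1245.3 = 9041.6
Services: -275.5 + 765.2 + 709.4 + 435.8 = 1634.9
Primary income: 432.3 - 96.1 + 254.8 - 410.0 = 181.0
Current account = 9041.6 + 1634.9 + 181.0 = 10857.5
(Excluded from the current account — financial account: new loans extended by domestic banks to foreign borrowers 847.9, foreign purchases of equities on the domestic stock exchange 1055.9, domestic pension funds' purchases of foreign equities 904.1, foreign purchases of domestic corporate bonds 1629.1; capital account: acquisition of foreign patents and trademarks (non-produced assets) 177.7, capital transfers received from emigrants 166.9.)

10857.5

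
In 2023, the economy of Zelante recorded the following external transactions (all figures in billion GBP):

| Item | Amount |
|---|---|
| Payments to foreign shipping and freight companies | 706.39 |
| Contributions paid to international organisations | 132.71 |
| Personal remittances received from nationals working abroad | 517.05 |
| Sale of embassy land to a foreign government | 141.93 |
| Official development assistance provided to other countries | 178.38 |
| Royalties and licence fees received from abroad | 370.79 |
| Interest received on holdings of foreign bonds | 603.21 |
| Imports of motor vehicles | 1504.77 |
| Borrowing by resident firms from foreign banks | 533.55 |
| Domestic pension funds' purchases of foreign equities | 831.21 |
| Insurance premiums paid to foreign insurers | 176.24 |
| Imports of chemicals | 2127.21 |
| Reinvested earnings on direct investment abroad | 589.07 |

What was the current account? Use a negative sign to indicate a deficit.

-2745.58

Goods: -2127.21 - 1504.77 = -3631.98
Services: -176.24 + 370.79 - 706.39 = -511.84
Primary income: 603.21 + 589.07 = 1192.28
Secondary income: -132.71 + 517.05 - 178.38 = 205.96
Current account = (-3631.98) + (-511.84) + 1192.28 + 205.96 = -2745.58
(Excluded from the current account — capital account: sale of embassy land to a foreign government 141.93; financial account: borrowing by resident firms from foreign banks 533.55, domestic pension funds' purchases of foreign equities 831.21.)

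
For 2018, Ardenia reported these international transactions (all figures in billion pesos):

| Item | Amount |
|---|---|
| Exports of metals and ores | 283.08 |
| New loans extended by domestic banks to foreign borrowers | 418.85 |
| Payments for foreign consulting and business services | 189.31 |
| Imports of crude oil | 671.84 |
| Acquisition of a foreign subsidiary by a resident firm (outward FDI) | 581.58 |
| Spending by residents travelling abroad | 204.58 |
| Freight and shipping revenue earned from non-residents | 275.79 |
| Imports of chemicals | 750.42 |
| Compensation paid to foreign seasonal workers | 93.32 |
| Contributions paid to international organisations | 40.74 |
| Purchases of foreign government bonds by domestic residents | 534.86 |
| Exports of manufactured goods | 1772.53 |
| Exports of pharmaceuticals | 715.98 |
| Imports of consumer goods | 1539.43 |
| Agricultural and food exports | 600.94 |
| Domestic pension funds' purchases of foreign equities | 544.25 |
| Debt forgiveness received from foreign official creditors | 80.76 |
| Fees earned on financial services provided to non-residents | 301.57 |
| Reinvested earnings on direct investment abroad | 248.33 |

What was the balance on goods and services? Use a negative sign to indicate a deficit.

594.31

Goods: 1772.53 + 715.98 - 750.42 + 283.08 - 671.84 - 1539.43 + 600.94 = 410.84
Services: 275.79 - 204.58 + 301.57 - 189.31 = 183.47
Trade balance = 410.84 + 183.47 = 594.31
(Excluded from the trade balance — financial account: new loans extended by domestic banks to foreign borrowers 418.85, acquisition of a foreign subsidiary by a resident firm (outward FDI) 581.58, purchases of foreign government bonds by domestic residents 534.86, domestic pension funds' purchases of foreign equities 544.25; primary income: compensation paid to foreign seasonal workers 93.32, reinvested earnings on direct investment abroad 248.33; secondary income: contributions paid to international organisations 40.74; capital account: debt forgiveness received from foreign official creditors 80.76.)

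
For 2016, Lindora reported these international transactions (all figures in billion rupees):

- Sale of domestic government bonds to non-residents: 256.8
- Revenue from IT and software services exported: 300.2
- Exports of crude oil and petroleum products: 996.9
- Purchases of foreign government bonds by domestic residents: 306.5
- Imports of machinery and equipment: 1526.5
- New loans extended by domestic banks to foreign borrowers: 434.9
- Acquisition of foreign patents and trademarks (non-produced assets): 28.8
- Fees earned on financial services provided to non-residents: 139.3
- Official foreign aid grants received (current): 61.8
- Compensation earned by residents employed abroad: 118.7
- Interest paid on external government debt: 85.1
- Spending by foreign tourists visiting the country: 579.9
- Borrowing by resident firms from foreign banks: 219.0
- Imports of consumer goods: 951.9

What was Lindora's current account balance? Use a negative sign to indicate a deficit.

Goods: -1526.5 + 996.9 - 951.9 = -1481.5
Services: 300.2 + 139.3 + 579.9 = 1019.4
Primary income: 118.7 - 85.1 = 33.6
Secondary income: 61.8
Current account = (-1481.5) + 1019.4 + 33.6 + 61.8 = -366.7
(Excluded from the current account — financial account: sale of domestic government bonds to non-residents 256.8, purchases of foreign government bonds by domestic residents 306.5, new loans extended by domestic banks to foreign borrowers 434.9, borrowing by resident firms from foreign banks 219.0; capital account: acquisition of foreign patents and trademarks (non-produced assets) 28.8.)

-366.7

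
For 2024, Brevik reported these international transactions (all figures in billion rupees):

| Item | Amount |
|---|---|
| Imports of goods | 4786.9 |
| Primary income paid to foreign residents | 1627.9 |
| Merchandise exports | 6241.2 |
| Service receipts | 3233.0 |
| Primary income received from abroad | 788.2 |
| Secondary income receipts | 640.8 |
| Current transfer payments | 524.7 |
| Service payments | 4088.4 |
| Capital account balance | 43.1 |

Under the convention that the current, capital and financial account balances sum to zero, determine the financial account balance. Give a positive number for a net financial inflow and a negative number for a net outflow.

Goods balance = 6241.2 - 4786.9 = 1454.3
Services balance = 3233.0 - 4088.4 = -855.4
Trade balance (goods + services) = 1454.3 + (-855.4) = 598.9
Net primary income = 788.2 - 1627.9 = -839.7
Net secondary income = 640.8 - 524.7 = 116.1
Current account = 598.9 + (-839.7) + 116.1 = -124.7
Financial account = -(-124.7 + 43.1) = 81.6

81.6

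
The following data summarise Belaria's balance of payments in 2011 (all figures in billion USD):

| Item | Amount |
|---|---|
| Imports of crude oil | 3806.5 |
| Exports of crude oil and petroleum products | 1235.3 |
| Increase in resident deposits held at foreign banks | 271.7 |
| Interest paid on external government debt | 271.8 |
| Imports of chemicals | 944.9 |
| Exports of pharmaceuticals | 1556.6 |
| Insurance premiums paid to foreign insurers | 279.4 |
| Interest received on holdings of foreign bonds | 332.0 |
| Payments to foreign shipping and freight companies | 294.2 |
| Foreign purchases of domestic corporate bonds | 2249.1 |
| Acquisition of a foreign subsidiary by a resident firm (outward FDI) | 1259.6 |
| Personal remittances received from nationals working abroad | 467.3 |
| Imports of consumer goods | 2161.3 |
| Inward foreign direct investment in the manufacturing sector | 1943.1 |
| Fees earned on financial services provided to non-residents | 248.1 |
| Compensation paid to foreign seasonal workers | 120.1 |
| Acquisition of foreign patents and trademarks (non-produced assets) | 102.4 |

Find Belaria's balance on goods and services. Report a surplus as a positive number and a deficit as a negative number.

-4446.3

Goods: -944.9 - 2161.3 - 3806.5 + 1556.6 + 1235.3 = -4120.8
Services: -279.4 + 248.1 - 294.2 = -325.5
Trade balance = -4120.8 + (-325.5) = -4446.3
(Excluded from the trade balance — financial account: increase in resident deposits held at foreign banks 271.7, foreign purchases of domestic corporate bonds 2249.1, acquisition of a foreign subsidiary by a resident firm (outward FDI) 1259.6, inward foreign direct investment in the manufacturing sector 1943.1; primary income: interest paid on external government debt 271.8, interest received on holdings of foreign bonds 332.0, compensation paid to foreign seasonal workers 120.1; secondary income: personal remittances received from nationals working abroad 467.3; capital account: acquisition of foreign patents and trademarks (non-produced assets) 102.4.)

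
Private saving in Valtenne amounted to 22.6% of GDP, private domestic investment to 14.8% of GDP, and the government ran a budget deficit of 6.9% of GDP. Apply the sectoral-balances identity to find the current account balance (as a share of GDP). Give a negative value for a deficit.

By the sectoral-balances identity, CA = (S_private - I) + (T - G).
Private balance = 22.6 - 14.8 = 7.8
Government balance (T - G) = -6.9
CA = 7.8 + (-6.9) = 0.9

0.9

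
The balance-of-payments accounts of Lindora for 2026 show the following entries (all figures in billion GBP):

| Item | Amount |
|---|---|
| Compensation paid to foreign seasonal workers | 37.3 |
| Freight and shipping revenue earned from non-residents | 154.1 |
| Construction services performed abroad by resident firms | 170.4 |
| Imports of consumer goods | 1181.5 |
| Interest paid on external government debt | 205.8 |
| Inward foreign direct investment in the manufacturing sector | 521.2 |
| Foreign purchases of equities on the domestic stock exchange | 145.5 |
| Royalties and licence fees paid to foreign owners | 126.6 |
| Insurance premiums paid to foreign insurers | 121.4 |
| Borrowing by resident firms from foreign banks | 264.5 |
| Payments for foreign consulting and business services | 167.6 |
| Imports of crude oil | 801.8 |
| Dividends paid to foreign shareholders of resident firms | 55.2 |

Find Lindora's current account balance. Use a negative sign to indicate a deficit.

-2372.7

Goods: -801.8 - 1181.5 = -1983.3
Services: -121.4 + 154.1 - 167.6 - 126.6 + 170.4 = -91.1
Primary income: -205.8 - 55.2 - 37.3 = -298.3
Current account = (-1983.3) + (-91.1) + (-298.3) = -2372.7
(Excluded from the current account — financial account: inward foreign direct investment in the manufacturing sector 521.2, foreign purchases of equities on the domestic stock exchange 145.5, borrowing by resident firms from foreign banks 264.5.)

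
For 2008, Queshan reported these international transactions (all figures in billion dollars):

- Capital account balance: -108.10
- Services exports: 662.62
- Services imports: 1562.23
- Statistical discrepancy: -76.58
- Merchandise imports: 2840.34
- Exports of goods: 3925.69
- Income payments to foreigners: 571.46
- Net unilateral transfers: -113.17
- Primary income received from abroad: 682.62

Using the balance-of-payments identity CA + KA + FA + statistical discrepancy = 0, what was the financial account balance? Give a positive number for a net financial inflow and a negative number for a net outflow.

0.95

Goods balance = 3925.69 - 2840.34 = 1085.35
Services balance = 662.62 - 1562.23 = -899.61
Trade balance (goods + services) = 1085.35 + (-899.61) = 185.74
Net primary income = 682.62 - 571.46 = 111.16
Net secondary income = -113.17
Current account = 185.74 + 111.16 + (-113.17) = 183.73
Financial account = -(183.73 + (-108.10) + (-76.58)) = 0.95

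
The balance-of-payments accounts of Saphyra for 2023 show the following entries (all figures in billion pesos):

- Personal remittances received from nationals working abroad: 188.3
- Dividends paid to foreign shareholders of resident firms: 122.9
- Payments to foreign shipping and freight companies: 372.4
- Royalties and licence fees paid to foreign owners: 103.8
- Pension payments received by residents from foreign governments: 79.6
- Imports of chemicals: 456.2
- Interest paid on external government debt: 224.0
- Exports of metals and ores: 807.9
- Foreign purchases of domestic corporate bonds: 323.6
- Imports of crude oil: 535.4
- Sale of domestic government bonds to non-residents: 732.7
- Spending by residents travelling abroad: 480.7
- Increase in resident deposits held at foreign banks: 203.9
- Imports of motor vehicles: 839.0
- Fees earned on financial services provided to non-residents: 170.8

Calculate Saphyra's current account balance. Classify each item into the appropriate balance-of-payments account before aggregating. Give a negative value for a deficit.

-1887.8

Goods: -456.2 + 807.9 - 839.0 - 535.4 = -1022.7
Services: -480.7 - 103.8 - 372.4 + 170.8 = -786.1
Primary income: -122.9 - 224.0 = -346.9
Secondary income: 188.3 + 79.6 = 267.9
Current account = (-1022.7) + (-786.1) + (-346.9) + 267.9 = -1887.8
(Excluded from the current account — financial account: foreign purchases of domestic corporate bonds 323.6, sale of domestic government bonds to non-residents 732.7, increase in resident deposits held at foreign banks 203.9.)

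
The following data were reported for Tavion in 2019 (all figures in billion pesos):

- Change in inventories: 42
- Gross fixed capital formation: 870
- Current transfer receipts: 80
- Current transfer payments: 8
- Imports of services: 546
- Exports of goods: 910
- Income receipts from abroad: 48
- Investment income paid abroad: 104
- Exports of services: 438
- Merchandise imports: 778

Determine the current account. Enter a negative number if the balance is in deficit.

Goods balance = 910 - 778 = 132
Services balance = 438 - 546 = -108
Trade balance (goods + services) = 132 + (-108) = 24
Net primary income = 48 - 104 = -56
Net secondary income = 80 - 8 = 72
Current account = 24 + (-56) + 72 = 40

40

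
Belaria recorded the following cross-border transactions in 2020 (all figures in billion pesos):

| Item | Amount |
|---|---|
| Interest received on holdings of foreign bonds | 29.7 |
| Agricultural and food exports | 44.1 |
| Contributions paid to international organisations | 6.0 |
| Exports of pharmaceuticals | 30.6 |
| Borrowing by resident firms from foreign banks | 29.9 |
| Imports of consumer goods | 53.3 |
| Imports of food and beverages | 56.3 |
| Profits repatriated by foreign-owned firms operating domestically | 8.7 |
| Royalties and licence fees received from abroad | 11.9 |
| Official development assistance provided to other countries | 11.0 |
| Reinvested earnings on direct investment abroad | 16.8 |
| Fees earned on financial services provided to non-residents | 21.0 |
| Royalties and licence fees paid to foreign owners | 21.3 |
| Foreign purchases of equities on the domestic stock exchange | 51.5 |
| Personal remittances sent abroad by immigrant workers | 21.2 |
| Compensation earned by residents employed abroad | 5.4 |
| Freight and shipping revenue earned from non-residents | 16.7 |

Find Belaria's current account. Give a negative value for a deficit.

-1.6

Goods: 30.6 - 56.3 - 53.3 + 44.1 = -34.9
Services: 21.0 - 21.3 + 16.7 + 11.9 = 28.3
Primary income: 5.4 + 29.7 + 16.8 - 8.7 = 43.2
Secondary income: -21.2 - 6.0 - 11.0 = -38.2
Current account = (-34.9) + 28.3 + 43.2 + (-38.2) = -1.6
(Excluded from the current account — financial account: borrowing by resident firms from foreign banks 29.9, foreign purchases of equities on the domestic stock exchange 51.5.)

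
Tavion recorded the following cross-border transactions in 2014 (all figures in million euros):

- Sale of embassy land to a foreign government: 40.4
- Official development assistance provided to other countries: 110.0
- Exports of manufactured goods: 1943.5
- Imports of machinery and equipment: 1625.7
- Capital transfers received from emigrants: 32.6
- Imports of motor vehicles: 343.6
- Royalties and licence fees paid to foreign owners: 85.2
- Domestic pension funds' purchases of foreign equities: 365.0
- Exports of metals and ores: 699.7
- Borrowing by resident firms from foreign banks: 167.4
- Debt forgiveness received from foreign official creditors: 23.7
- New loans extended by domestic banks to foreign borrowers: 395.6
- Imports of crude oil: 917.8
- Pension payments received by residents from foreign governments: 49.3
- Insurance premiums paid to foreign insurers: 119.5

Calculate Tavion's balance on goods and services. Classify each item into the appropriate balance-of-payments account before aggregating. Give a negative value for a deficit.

-448.6

Goods: -1625.7 + 699.7 + 1943.5 - 343.6 - 917.8 = -243.9
Services: -119.5 - 85.2 = -204.7
Trade balance = -243.9 + (-204.7) = -448.6
(Excluded from the trade balance — capital account: sale of embassy land to a foreign government 40.4, capital transfers received from emigrants 32.6, debt forgiveness received from foreign official creditors 23.7; secondary income: official development assistance provided to other countries 110.0, pension payments received by residents from foreign governments 49.3; financial account: domestic pension funds' purchases of foreign equities 365.0, borrowing by resident firms from foreign banks 167.4, new loans extended by domestic banks to foreign borrowers 395.6.)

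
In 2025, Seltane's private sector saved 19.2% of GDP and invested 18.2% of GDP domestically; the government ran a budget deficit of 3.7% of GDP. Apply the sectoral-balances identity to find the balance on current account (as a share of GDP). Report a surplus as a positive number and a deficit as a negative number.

By the sectoral-balances identity, CA = (S_private - I) + (T - G).
Private balance = 19.2 - 18.2 = 1.0
Government balance (T - G) = -3.7
CA = 1.0 + (-3.7) = -2.7

-2.7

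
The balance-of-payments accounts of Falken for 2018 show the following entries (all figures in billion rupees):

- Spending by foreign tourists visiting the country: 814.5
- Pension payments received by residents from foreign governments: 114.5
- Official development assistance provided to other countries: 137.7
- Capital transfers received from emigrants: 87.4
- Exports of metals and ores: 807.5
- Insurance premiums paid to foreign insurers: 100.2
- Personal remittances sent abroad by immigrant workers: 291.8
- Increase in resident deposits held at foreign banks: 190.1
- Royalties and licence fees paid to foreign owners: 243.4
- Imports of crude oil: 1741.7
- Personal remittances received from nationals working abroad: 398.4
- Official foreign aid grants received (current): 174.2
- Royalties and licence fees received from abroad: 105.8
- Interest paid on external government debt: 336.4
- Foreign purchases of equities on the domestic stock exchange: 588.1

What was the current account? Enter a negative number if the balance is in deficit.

-436.3

Goods: 807.5 - 1741.7 = -934.2
Services: 105.8 - 100.2 + 814.5 - 243.4 = 576.7
Primary income: -336.4
Secondary income: -291.8 - 137.7 + 114.5 + 398.4 + 174.2 = 257.6
Current account = (-934.2) + 576.7 + (-336.4) + 257.6 = -436.3
(Excluded from the current account — capital account: capital transfers received from emigrants 87.4; financial account: increase in resident deposits held at foreign banks 190.1, foreign purchases of equities on the domestic stock exchange 588.1.)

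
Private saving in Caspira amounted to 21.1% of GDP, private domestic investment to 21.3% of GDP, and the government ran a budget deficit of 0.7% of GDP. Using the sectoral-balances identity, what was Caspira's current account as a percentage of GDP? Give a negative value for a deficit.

By the sectoral-balances identity, CA = (S_private - I) + (T - G).
Private balance = 21.1 - 21.3 = -0.2
Government balance (T - G) = -0.7
CA = -0.2 + (-0.7) = -0.9

-0.9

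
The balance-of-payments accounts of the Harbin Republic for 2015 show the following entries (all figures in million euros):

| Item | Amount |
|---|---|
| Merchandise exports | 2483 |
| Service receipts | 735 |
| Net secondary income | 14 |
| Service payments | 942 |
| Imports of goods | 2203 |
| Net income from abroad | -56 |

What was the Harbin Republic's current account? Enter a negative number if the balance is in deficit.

31

Goods balance = 2483 - 2203 = 280
Services balance = 735 - 942 = -207
Trade balance (goods + services) = 280 + (-207) = 73
Net primary income = -56
Net secondary income = 14
Current account = 73 + (-56) + 14 = 31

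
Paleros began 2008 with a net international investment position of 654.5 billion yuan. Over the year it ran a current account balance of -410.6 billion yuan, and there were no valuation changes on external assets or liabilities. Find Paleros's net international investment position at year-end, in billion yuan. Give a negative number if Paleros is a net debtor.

With no valuation effects, change in NIIP = current account = -410.6
End-of-year NIIP = 654.5 + (-410.6) = 243.9

243.9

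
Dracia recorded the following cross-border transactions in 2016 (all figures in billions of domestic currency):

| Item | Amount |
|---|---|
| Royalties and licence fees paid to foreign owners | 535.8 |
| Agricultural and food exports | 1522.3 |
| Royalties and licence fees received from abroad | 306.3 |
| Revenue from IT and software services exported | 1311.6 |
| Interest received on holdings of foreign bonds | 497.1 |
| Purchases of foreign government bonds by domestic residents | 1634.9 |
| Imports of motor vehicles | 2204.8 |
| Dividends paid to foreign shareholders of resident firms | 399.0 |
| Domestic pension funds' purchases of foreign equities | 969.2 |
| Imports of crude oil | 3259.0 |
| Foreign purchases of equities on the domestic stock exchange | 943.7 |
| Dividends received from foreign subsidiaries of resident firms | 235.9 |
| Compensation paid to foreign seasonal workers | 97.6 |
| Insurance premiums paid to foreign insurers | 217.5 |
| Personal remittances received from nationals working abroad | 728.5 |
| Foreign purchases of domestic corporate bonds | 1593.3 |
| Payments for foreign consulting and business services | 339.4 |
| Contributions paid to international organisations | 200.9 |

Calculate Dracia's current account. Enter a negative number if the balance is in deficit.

-2652.3

Goods: -3259.0 - 2204.8 + 1522.3 = -3941.5
Services: 1311.6 - 339.4 - 535.8 - 217.5 + 306.3 = 525.2
Primary income: 497.1 - 97.6 - 399.0 + 235.9 = 236.4
Secondary income: -200.9 + 728.5 = 527.6
Current account = (-3941.5) + 525.2 + 236.4 + 527.6 = -2652.3
(Excluded from the current account — financial account: purchases of foreign government bonds by domestic residents 1634.9, domestic pension funds' purchases of foreign equities 969.2, foreign purchases of equities on the domestic stock exchange 943.7, foreign purchases of domestic corporate bonds 1593.3.)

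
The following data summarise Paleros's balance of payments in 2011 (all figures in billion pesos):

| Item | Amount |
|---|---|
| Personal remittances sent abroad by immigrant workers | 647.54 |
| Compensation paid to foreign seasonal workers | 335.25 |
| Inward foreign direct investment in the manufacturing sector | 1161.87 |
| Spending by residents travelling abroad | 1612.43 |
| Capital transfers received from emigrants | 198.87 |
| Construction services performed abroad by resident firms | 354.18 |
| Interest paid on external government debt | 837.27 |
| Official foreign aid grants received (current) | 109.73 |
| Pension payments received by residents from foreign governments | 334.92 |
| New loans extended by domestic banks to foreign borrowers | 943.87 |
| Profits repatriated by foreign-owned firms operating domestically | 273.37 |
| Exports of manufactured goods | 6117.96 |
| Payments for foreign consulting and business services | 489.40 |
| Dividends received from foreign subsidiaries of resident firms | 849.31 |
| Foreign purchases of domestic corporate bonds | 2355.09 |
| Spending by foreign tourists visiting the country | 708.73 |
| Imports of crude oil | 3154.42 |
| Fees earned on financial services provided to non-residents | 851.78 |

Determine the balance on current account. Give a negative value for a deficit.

1976.93

Goods: -3154.42 + 6117.96 = 2963.54
Services: -1612.43 + 354.18 - 489.40 + 708.73 + 851.78 = -187.14
Primary income: -273.37 + 849.31 - 837.27 - 335.25 = -596.58
Secondary income: 334.92 - 647.54 + 109.73 = -202.89
Current account = 2963.54 + (-187.14) + (-596.58) + (-202.89) = 1976.93
(Excluded from the current account — financial account: inward foreign direct investment in the manufacturing sector 1161.87, new loans extended by domestic banks to foreign borrowers 943.87, foreign purchases of domestic corporate bonds 2355.09; capital account: capital transfers received from emigrants 198.87.)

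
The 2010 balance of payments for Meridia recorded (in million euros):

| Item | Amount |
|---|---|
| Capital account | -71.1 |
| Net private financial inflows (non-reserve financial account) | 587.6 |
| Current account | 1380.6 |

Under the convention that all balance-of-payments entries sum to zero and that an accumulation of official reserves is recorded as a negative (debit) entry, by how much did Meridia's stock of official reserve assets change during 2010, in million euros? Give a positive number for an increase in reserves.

1897.1

Official reserve transactions balance = -(1380.6 + (-71.1) + 587.6) = -1897.1
An accumulation of reserves is recorded as a debit (negative entry), so the change in the stock of reserves is the negative of that balance.
Change in official reserves = -(-1897.1) = 1897.1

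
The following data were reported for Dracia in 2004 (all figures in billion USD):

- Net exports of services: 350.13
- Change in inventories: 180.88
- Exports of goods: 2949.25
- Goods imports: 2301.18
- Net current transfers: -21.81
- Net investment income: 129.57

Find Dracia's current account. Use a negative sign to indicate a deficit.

1105.96

Goods balance = 2949.25 - 2301.18 = 648.07
Services balance = 350.13
Trade balance (goods + services) = 648.07 + 350.13 = 998.20
Net primary income = 129.57
Net secondary income = -21.81
Current account = 998.20 + 129.57 + (-21.81) = 1105.96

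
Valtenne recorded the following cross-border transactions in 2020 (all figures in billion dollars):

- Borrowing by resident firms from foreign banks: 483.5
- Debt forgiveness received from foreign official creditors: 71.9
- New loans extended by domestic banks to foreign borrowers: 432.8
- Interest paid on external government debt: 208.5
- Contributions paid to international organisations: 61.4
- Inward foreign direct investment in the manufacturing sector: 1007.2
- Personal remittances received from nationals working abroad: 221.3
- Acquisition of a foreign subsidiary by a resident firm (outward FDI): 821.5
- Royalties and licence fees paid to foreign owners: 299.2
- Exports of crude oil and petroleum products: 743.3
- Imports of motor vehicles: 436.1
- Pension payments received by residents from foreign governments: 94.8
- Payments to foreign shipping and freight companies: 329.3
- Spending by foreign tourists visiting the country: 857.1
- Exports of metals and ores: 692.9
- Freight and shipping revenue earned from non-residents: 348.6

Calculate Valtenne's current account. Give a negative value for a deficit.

1623.5

Goods: 743.3 - 436.1 + 692.9 = 1000.1
Services: -299.2 + 857.1 - 329.3 + 348.6 = 577.2
Primary income: -208.5
Secondary income: 221.3 - 61.4 + 94.8 = 254.7
Current account = 1000.1 + 577.2 + (-208.5) + 254.7 = 1623.5
(Excluded from the current account — financial account: borrowing by resident firms from foreign banks 483.5, new loans extended by domestic banks to foreign borrowers 432.8, inward foreign direct investment in the manufacturing sector 1007.2, acquisition of a foreign subsidiary by a resident firm (outward FDI) 821.5; capital account: debt forgiveness received from foreign official creditors 71.9.)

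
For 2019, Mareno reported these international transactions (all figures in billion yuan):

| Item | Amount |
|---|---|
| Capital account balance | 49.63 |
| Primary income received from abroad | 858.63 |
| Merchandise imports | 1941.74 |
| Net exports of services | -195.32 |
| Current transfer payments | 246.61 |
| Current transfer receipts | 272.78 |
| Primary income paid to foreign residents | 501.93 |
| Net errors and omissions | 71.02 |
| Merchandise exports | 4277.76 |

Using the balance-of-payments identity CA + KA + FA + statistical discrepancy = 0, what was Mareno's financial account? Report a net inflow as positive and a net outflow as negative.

-2644.22

Goods balance = 4277.76 - 1941.74 = 2336.02
Services balance = -195.32
Trade balance (goods + services) = 2336.02 + (-195.32) = 2140.70
Net primary income = 858.63 - 501.93 = 356.70
Net secondary income = 272.78 - 246.61 = 26.17
Current account = 2140.70 + 356.70 + 26.17 = 2523.57
Financial account = -(2523.57 + 49.63 + 71.02) = -2644.22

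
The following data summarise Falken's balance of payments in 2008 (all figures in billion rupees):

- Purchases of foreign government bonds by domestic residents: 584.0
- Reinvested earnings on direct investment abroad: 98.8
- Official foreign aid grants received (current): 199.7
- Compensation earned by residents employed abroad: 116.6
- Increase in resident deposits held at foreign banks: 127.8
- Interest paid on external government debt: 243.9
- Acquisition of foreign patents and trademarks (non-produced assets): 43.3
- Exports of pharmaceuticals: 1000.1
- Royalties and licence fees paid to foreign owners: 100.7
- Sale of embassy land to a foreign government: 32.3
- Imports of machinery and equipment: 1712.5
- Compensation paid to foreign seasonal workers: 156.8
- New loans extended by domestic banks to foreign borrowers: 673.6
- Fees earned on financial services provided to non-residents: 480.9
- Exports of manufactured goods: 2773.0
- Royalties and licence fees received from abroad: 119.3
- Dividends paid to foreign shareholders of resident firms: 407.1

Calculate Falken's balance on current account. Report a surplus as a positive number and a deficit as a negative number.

Goods: 1000.1 - 1712.5 + 2773.0 = 2060.6
Services: 119.3 + 480.9 - 100.7 = 499.5
Primary income: -243.9 + 116.6 + 98.8 - 407.1 - 156.8 = -592.4
Secondary income: 199.7
Current account = 2060.6 + 499.5 + (-592.4) + 199.7 = 2167.4
(Excluded from the current account — financial account: purchases of foreign government bonds by domestic residents 584.0, increase in resident deposits held at foreign banks 127.8, new loans extended by domestic banks to foreign borrowers 673.6; capital account: acquisition of foreign patents and trademarks (non-produced assets) 43.3, sale of embassy land to a foreign government 32.3.)

2167.4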